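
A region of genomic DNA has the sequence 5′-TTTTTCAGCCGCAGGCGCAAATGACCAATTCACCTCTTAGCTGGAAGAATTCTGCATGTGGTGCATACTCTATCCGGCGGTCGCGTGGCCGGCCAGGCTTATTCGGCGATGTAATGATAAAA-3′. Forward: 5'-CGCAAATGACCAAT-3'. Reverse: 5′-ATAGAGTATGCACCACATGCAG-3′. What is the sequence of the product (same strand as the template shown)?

The forward primer matches the template at positions 16–29.
Reverse complement of the reverse primer: CTGCATGTGGTGCATACTCTAT. This occurs on the top strand at positions 52–73.
The product is the template from position 16 through 73 (58 bp).

5'-CGCAAATGACCAATTCACCTCTTAGCTGGAAGAATTCTGCATGTGGTGCATACTCTAT-3'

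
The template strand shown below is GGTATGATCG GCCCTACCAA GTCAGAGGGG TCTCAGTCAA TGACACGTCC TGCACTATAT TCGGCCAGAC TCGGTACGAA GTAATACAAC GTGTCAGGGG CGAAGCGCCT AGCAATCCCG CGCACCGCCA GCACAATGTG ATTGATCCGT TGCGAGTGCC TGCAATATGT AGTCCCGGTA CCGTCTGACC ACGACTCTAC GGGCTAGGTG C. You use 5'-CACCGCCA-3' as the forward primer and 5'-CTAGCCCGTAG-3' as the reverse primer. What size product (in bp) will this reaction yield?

Forward primer CACCGCCA is found on the top strand at positions 123–130.
Taking the reverse complement of CTAGCCCGTAG gives CTACGGGCTAG, found at positions 197–207 on the template; the primer anneals here to the top strand with its 3' end pointing upstream.
Product length = (reverse-primer end) − (forward-primer start) + 1 = 207 − 123 + 1 = 85 bp.

85 bp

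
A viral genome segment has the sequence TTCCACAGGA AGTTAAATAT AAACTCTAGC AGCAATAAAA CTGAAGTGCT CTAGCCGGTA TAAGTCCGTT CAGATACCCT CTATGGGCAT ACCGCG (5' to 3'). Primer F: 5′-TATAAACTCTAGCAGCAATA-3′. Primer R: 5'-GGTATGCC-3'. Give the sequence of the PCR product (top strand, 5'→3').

5'-TATAAACTCTAGCAGCAATAAAACTGAAGTGCTCTAGCCGGTATAAGTCCGTTCAGATACCCTCTATGGGCATACC-3'

The forward primer matches the template at positions 18–37.
Taking the reverse complement of GGTATGCC gives GGCATACC, found at positions 86–93 on the template; the primer anneals here to the top strand with its 3' end pointing upstream.
The product is the template from position 18 through 93 (76 bp).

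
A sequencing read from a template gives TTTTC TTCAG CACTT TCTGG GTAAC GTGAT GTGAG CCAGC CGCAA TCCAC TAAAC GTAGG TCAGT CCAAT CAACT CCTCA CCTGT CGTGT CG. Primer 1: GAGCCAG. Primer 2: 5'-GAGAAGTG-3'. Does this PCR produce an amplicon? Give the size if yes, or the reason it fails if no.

Primer 2 (GAGAAGTG) does not match the top strand, and its reverse complement CACTTCTC does not match either.
With no annealing site for primer 2, no amplification occurs.

No product — primer 2 has no binding site in the template.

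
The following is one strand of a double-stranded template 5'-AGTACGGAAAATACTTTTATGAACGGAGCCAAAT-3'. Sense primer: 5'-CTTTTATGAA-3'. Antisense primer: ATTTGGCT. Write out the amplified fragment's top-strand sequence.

Scanning the template, CTTTTATGAA occurs at positions 14–23; this primer anneals to the bottom strand there with its 3' end pointing downstream.
Reverse complement of the reverse primer: AGCCAAAT. This occurs on the top strand at positions 27–34.
The product is the template from position 14 through 34 (21 bp).

5'-CTTTTATGAACGGAGCCAAAT-3'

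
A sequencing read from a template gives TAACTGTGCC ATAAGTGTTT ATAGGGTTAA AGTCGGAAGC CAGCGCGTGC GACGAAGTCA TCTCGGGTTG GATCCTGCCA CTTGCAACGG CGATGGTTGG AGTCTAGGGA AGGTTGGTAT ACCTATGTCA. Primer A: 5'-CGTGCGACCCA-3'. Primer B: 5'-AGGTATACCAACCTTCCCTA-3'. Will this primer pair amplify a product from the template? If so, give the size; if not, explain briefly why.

No product — primer A has no binding site in the template.

Primer A (CGTGCGACCCA) does not match the top strand, and its reverse complement TGGGTCGCACG does not match either.
With no annealing site for primer A, no amplification occurs.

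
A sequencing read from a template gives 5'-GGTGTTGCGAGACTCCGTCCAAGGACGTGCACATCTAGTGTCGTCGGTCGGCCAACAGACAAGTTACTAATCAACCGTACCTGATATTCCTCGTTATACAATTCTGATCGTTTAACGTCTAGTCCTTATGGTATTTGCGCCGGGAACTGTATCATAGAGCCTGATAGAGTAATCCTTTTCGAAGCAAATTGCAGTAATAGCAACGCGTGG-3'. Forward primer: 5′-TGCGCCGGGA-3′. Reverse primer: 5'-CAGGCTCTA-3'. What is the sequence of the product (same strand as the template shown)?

5'-TGCGCCGGGAACTGTATCATAGAGCCTG-3'

The forward primer matches the template at positions 136–145.
Reverse complement of the reverse primer: TAGAGCCTG. This occurs on the top strand at positions 155–163.
The product is the template from position 136 through 163 (28 bp).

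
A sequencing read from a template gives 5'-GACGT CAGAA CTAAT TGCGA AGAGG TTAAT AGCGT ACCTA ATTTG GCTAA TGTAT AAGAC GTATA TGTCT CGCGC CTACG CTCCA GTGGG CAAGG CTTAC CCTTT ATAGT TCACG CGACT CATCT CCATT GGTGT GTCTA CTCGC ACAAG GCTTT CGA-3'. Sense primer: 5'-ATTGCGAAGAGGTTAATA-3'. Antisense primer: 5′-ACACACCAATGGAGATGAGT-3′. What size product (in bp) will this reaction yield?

124 bp

Scanning the template, ATTGCGAAGAGGTTAATA occurs at positions 14–31; this primer anneals to the bottom strand there with its 3' end pointing downstream.
Taking the reverse complement of ACACACCAATGGAGATGAGT gives ACTCATCTCCATTGGTGTGT, found at positions 118–137 on the template; the primer anneals here to the top strand with its 3' end pointing upstream.
The product runs from position 14 to position 137, so its length is 137 − 14 + 1 = 124 bp.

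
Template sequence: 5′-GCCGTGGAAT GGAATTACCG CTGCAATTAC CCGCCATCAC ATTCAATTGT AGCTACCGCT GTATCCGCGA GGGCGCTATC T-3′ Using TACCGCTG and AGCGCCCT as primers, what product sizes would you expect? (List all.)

62 bp, 24 bp

The forward primer TACCGCTG matches the top strand at positions 16–23, 54–61.
The reverse primer's reverse complement is AGGGCGCT, matching at positions 70–77.
Each forward site pairs with the reverse site to give a product ending at position 77: sizes 62, 24 bp.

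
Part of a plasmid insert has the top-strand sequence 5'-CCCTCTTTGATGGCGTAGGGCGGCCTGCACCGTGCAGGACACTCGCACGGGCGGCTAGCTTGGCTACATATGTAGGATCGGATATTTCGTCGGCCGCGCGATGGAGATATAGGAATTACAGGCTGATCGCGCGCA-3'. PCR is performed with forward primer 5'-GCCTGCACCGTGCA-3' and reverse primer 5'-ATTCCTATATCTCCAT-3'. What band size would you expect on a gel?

Forward primer GCCTGCACCGTGCA is found on the top strand at positions 23–36.
The reverse primer's reverse complement is ATGGAGATATAGGAAT, which matches the template at positions 101–116.
Amplicon spans positions 23–116: 94 bp.

94 bp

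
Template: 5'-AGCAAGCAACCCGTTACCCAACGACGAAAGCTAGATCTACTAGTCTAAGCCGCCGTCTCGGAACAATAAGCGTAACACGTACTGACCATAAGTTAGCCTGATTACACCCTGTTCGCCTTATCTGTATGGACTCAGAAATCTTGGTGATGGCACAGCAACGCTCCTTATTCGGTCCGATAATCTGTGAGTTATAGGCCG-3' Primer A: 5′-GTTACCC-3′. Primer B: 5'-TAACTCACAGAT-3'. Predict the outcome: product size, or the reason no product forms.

Primer A (GTTACCC) matches the top strand at positions 13–19; it acts as a forward primer.
Primer B's reverse complement is ATCTGTGAGTTA, matching the top strand at positions 180–191; it acts as a reverse primer.
The 3' ends face each other across positions 13–191, giving a 179 bp product.

Yes — a 179 bp product.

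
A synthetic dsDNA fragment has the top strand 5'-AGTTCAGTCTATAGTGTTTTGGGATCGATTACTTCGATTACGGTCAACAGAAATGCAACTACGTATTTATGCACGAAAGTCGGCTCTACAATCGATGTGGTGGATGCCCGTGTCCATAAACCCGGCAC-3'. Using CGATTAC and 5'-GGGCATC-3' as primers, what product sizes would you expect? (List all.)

The forward primer CGATTAC matches the top strand at positions 26–32, 35–41.
The reverse primer's reverse complement is GATGCCC, matching at positions 103–109.
Each forward site pairs with the reverse site to give a product ending at position 109: sizes 84, 75 bp.

84 bp, 75 bp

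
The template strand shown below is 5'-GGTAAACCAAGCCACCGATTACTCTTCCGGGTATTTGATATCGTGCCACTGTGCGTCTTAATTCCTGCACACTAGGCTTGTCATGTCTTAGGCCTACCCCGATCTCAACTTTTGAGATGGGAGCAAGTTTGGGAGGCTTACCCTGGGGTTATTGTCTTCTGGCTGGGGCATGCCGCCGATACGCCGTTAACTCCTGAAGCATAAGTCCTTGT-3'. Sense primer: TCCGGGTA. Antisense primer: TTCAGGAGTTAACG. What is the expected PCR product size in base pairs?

173 bp

The forward primer matches the template at positions 26–33.
Reverse complement of the reverse primer: CGTTAACTCCTGAA. This occurs on the top strand at positions 185–198.
Amplicon spans positions 26–198: 173 bp.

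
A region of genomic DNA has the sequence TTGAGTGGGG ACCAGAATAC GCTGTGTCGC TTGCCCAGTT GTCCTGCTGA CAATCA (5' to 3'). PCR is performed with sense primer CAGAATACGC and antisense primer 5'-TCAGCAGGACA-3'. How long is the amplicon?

38 bp

The forward primer matches the template at positions 13–22.
Reverse complement of the reverse primer: TGTCCTGCTGA. This occurs on the top strand at positions 40–50.
The product runs from position 13 to position 50, so its length is 50 − 13 + 1 = 38 bp.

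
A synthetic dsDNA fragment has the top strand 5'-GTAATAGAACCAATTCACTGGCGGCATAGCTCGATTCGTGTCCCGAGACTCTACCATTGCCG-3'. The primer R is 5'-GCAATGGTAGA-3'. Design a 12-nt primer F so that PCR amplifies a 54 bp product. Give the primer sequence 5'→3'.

5'-GAACCAATTCAC-3'

The reverse primer's reverse complement TCTACCATTGC matches the template at positions 50–60, so the product ends at position 60.
A 54 bp product then starts at position 60 − 54 + 1 = 7.
The forward primer is identical to the top strand there: GAACCAATTCAC.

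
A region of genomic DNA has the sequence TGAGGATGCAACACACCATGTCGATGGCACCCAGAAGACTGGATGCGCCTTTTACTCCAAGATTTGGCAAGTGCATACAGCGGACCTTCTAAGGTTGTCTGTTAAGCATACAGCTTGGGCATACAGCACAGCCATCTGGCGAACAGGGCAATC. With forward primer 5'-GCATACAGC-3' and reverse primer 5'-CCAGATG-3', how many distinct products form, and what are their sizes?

The forward primer GCATACAGC matches the top strand at positions 73–81, 106–114, 119–127.
The reverse primer's reverse complement is CATCTGG, matching at positions 133–139.
Each forward site pairs with the reverse site to give a product ending at position 139: sizes 67, 34, 21 bp.

Three products: 67 bp, 34 bp, 21 bp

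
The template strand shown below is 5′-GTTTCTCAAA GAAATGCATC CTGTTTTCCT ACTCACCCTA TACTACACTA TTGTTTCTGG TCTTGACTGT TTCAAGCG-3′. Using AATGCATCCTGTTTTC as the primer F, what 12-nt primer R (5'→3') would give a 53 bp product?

5'-CAAGACCAGAAA-3'

The forward primer binds at positions 13–28, so a 53 bp product ends at position 13 + 53 − 1 = 65.
The reverse primer anneals to the top strand over positions 54–65, i.e. to TTTCTGGTCTTG.
Its sequence written 5'→3' is the reverse complement: CAAGACCAGAAA.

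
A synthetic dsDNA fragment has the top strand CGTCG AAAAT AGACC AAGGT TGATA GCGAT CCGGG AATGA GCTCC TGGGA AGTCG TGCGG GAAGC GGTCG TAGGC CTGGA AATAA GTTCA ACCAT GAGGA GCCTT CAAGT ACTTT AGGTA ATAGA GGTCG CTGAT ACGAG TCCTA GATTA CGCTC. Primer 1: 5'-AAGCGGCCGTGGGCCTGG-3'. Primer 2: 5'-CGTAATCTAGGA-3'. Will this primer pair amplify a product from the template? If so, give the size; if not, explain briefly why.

No product — primer 1 has no binding site in the template.

Primer 1 (AAGCGGCCGTGGGCCTGG) does not match the top strand, and its reverse complement CCAGGCCCACGGCCGCTT does not match either.
With no annealing site for primer 1, no amplification occurs.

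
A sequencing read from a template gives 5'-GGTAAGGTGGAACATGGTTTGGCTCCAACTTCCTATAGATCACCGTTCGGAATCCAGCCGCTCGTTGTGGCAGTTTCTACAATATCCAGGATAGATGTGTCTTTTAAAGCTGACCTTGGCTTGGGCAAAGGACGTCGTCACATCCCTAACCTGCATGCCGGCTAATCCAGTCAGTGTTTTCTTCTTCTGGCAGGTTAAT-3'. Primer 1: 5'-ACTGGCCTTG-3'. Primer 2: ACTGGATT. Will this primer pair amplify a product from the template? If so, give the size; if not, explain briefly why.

Primer 1 (ACTGGCCTTG) does not match the top strand, and its reverse complement CAAGGCCAGT does not match either.
With no annealing site for primer 1, no amplification occurs.

No product — primer 1 has no binding site in the template.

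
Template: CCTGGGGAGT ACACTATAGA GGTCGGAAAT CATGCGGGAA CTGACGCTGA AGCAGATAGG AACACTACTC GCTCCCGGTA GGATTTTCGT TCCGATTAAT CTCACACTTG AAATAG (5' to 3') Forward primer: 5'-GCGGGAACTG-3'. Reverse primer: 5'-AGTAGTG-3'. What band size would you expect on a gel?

36 bp

Scanning the template, GCGGGAACTG occurs at positions 34–43; this primer anneals to the bottom strand there with its 3' end pointing downstream.
Taking the reverse complement of AGTAGTG gives CACTACT, found at positions 63–69 on the template; the primer anneals here to the top strand with its 3' end pointing upstream.
Amplicon spans positions 34–69: 36 bp.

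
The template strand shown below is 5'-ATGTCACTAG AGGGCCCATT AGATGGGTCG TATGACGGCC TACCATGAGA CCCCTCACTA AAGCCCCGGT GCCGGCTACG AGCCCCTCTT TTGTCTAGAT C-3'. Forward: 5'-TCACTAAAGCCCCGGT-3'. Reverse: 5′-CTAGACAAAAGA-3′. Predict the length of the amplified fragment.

44 bp

Scanning the template, TCACTAAAGCCCCGGT occurs at positions 55–70; this primer anneals to the bottom strand there with its 3' end pointing downstream.
Taking the reverse complement of CTAGACAAAAGA gives TCTTTTGTCTAG, found at positions 87–98 on the template; the primer anneals here to the top strand with its 3' end pointing upstream.
Product length = (reverse-primer end) − (forward-primer start) + 1 = 98 − 55 + 1 = 44 bp.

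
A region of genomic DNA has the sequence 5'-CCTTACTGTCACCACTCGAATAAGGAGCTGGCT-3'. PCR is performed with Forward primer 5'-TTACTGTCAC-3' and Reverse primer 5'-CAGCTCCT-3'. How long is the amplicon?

28 bp

Scanning the template, TTACTGTCAC occurs at positions 3–12; this primer anneals to the bottom strand there with its 3' end pointing downstream.
Reverse complement of the reverse primer: AGGAGCTG. This occurs on the top strand at positions 23–30.
Amplicon spans positions 3–30: 28 bp.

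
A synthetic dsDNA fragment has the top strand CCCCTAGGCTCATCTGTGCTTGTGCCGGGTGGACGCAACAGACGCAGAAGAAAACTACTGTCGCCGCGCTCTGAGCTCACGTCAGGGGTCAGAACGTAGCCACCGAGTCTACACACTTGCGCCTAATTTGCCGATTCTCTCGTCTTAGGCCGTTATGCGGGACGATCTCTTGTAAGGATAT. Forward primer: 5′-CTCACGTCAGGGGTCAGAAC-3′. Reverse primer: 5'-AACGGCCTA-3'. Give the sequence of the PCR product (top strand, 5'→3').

5'-CTCACGTCAGGGGTCAGAACGTAGCCACCGAGTCTACACACTTGCGCCTAATTTGCCGATTCTCTCGTCTTAGGCCGTT-3'

Scanning the template, CTCACGTCAGGGGTCAGAAC occurs at positions 76–95; this primer anneals to the bottom strand there with its 3' end pointing downstream.
The reverse primer's reverse complement is TAGGCCGTT, which matches the template at positions 146–154.
The product is the template from position 76 through 154 (79 bp).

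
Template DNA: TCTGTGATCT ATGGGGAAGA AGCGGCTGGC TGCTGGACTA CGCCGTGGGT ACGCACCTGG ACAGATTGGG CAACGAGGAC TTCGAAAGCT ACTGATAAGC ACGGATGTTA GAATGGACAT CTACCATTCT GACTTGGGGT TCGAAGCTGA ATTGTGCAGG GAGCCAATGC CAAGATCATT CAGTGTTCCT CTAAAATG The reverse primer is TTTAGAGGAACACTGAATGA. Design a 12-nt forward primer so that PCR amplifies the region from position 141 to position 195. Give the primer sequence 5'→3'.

5'-TCGAAGCTGAAT-3'

The reverse primer's reverse complement TCATTCAGTGTTCCTCTAAA matches the template at positions 176–195; the product starts at position 141.
The forward primer is identical to the top strand over positions 141–152: TCGAAGCTGAAT.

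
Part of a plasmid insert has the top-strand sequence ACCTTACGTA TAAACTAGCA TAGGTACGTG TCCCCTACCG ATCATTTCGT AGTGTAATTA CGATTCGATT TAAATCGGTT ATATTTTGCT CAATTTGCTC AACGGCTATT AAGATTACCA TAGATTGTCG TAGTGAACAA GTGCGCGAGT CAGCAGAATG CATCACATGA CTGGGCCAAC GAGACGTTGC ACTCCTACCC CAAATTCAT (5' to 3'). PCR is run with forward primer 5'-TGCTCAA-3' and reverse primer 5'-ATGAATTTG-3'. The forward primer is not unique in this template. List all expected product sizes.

The forward primer TGCTCAA matches the top strand at positions 87–93, 96–102.
The reverse primer's reverse complement is CAAATTCAT, matching at positions 201–209.
Each forward site pairs with the reverse site to give a product ending at position 209: sizes 123, 114 bp.

123 bp, 114 bp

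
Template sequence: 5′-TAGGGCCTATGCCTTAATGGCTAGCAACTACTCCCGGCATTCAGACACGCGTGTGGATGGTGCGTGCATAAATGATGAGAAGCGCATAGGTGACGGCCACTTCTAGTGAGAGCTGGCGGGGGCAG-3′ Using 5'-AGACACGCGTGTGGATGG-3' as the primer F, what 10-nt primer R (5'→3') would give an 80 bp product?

5'-CCCCCGCCAG-3'

The forward primer binds at positions 43–60, so an 80 bp product ends at position 43 + 80 − 1 = 122.
The reverse primer anneals to the top strand over positions 113–122, i.e. to CTGGCGGGGG.
Its sequence written 5'→3' is the reverse complement: CCCCCGCCAG.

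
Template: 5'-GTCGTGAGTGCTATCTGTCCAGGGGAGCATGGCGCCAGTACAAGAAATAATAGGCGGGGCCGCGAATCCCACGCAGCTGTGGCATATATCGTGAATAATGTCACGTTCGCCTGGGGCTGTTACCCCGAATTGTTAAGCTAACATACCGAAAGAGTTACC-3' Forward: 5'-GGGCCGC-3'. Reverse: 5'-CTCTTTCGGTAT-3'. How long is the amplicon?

The forward primer matches the template at positions 57–63.
Taking the reverse complement of CTCTTTCGGTAT gives ATACCGAAAGAG, found at positions 143–154 on the template; the primer anneals here to the top strand with its 3' end pointing upstream.
Amplicon spans positions 57–154: 98 bp.

98 bp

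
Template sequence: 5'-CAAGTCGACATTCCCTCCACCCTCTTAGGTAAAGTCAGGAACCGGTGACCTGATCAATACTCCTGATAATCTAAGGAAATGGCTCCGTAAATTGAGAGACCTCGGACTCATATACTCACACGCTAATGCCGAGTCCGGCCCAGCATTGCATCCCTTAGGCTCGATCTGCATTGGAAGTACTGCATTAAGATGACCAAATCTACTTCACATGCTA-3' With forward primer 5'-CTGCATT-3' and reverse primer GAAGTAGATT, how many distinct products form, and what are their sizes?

Two products: 41 bp, 27 bp

The forward primer CTGCATT matches the top strand at positions 166–172, 180–186.
The reverse primer's reverse complement is AATCTACTTC, matching at positions 197–206.
Each forward site pairs with the reverse site to give a product ending at position 206: sizes 41, 27 bp.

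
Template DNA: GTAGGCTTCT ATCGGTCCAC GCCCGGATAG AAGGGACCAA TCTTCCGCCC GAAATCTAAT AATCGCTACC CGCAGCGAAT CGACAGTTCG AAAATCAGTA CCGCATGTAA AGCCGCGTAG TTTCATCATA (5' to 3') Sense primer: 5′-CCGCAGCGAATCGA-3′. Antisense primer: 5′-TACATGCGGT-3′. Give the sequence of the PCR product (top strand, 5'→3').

Forward primer CCGCAGCGAATCGA is found on the top strand at positions 70–83.
Reverse complement of the reverse primer: ACCGCATGTA. This occurs on the top strand at positions 100–109.
The product is the template from position 70 through 109 (40 bp).

5'-CCGCAGCGAATCGACAGTTCGAAAATCAGTACCGCATGTA-3'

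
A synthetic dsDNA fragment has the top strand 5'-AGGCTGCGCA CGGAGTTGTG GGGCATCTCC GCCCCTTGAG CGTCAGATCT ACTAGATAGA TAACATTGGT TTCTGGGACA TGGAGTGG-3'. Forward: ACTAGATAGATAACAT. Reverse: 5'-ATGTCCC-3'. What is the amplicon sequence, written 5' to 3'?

Scanning the template, ACTAGATAGATAACAT occurs at positions 51–66; this primer anneals to the bottom strand there with its 3' end pointing downstream.
Reverse complement of the reverse primer: GGGACAT. This occurs on the top strand at positions 75–81.
The product is the template from position 51 through 81 (31 bp).

5'-ACTAGATAGATAACATTGGTTTCTGGGACAT-3'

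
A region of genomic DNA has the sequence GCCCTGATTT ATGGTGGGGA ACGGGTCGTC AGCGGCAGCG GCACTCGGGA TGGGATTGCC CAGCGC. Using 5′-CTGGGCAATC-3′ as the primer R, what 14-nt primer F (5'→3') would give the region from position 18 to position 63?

The reverse primer's reverse complement GATTGCCCAG matches the template at positions 54–63; the product starts at position 18.
The forward primer is identical to the top strand over positions 18–31: GGAACGGGTCGTCA.

5'-GGAACGGGTCGTCA-3'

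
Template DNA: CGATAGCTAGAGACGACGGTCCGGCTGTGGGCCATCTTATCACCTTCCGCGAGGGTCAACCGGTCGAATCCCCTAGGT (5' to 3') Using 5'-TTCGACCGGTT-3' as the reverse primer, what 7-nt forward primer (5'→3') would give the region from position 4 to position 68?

5'-TAGCTAG-3'

The reverse primer's reverse complement AACCGGTCGAA matches the template at positions 58–68; the product starts at position 4.
The forward primer is identical to the top strand over positions 4–10: TAGCTAG.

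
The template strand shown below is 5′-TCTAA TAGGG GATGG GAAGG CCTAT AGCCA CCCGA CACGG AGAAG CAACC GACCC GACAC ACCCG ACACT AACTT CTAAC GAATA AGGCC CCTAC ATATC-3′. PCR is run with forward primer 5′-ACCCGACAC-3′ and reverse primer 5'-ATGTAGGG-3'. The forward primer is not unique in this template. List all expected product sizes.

The forward primer ACCCGACAC matches the top strand at positions 30–38, 52–60, 61–69.
The reverse primer's reverse complement is CCCTACAT, matching at positions 90–97.
Each forward site pairs with the reverse site to give a product ending at position 97: sizes 68, 46, 37 bp.

68 bp, 46 bp, 37 bp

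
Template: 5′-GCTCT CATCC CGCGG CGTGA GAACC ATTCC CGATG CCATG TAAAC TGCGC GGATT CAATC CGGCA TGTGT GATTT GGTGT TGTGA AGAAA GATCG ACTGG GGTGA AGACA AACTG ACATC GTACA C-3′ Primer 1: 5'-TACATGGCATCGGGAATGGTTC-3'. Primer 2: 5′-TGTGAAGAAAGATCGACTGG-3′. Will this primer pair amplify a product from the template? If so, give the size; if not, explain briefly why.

No product — the primers' 3' ends point away from each other.

Primer 1 (TACATGGCATCGGGAATGGTTC) has reverse complement GAACCATTCCCGATGCCATGTA, which matches the top strand at positions 21–42; primer 1 anneals to the top strand there with its 3' end pointing upstream toward position 21.
Primer 2 (TGTGAAGAAAGATCGACTGG) matches the top strand directly at positions 81–100; it anneals to the bottom strand with its 3' end pointing downstream toward position 100.
The 3' ends diverge (primer 1 extends toward position 1, primer 2 toward position 126), so the primers never converge on a shared product.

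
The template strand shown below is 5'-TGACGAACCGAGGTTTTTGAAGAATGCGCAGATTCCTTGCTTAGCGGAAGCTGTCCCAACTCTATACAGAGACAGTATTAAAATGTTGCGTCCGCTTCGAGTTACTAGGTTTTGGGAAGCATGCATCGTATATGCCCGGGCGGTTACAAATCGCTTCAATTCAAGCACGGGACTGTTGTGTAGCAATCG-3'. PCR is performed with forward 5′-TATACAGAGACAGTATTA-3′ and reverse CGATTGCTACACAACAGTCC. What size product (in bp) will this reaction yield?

Forward primer TATACAGAGACAGTATTA is found on the top strand at positions 63–80.
Reverse complement of the reverse primer: GGACTGTTGTGTAGCAATCG. This occurs on the top strand at positions 170–189.
The product runs from position 63 to position 189, so its length is 189 − 63 + 1 = 127 bp.

127 bp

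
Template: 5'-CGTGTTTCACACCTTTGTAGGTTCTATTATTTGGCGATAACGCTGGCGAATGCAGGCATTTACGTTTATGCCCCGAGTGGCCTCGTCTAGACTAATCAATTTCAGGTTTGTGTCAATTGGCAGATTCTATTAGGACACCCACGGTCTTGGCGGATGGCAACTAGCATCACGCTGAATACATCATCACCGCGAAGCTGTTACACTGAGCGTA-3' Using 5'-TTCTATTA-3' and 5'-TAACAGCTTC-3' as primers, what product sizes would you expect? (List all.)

179 bp, 76 bp

The forward primer TTCTATTA matches the top strand at positions 22–29, 125–132.
The reverse primer's reverse complement is GAAGCTGTTA, matching at positions 191–200.
Each forward site pairs with the reverse site to give a product ending at position 200: sizes 179, 76 bp.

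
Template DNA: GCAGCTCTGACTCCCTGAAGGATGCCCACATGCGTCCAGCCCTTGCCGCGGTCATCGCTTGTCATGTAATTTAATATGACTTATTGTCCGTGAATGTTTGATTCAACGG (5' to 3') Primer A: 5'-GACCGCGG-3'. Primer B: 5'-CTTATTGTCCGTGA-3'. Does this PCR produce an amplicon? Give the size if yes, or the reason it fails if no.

No product — the primers' 3' ends point away from each other.

Primer A (GACCGCGG) has reverse complement CCGCGGTC, which matches the top strand at positions 46–53; primer A anneals to the top strand there with its 3' end pointing upstream toward position 46.
Primer B (CTTATTGTCCGTGA) matches the top strand directly at positions 80–93; it anneals to the bottom strand with its 3' end pointing downstream toward position 93.
The 3' ends diverge (primer A extends toward position 1, primer B toward position 109), so the primers never converge on a shared product.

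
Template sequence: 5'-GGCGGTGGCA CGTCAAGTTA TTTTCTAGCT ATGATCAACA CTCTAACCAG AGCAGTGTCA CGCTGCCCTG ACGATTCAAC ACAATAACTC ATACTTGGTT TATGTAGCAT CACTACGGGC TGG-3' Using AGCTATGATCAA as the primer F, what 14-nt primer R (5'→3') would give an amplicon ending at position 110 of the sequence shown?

5'-ATGCTACATAAACC-3'

The forward primer binds at positions 27–38; the product's 3' end on the top strand is position 110.
The reverse primer anneals to the top strand over positions 97–110, i.e. to GGTTTATGTAGCAT.
Its sequence written 5'→3' is the reverse complement: ATGCTACATAAACC.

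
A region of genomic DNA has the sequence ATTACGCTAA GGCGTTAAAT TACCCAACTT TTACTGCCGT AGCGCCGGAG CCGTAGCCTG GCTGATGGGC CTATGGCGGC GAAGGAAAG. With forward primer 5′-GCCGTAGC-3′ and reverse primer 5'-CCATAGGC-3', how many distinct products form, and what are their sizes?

Two products: 41 bp, 27 bp

The forward primer GCCGTAGC matches the top strand at positions 36–43, 50–57.
The reverse primer's reverse complement is GCCTATGG, matching at positions 69–76.
Each forward site pairs with the reverse site to give a product ending at position 76: sizes 41, 27 bp.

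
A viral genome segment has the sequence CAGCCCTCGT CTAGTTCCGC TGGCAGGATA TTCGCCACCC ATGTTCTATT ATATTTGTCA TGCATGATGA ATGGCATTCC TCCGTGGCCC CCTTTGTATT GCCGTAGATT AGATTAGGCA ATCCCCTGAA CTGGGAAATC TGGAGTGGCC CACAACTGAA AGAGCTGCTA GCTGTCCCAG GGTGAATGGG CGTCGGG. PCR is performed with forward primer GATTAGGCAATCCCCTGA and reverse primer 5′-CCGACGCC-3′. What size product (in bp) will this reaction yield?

Forward primer GATTAGGCAATCCCCTGA is found on the top strand at positions 112–129.
Taking the reverse complement of CCGACGCC gives GGCGTCGG, found at positions 189–196 on the template; the primer anneals here to the top strand with its 3' end pointing upstream.
Product length = (reverse-primer end) − (forward-primer start) + 1 = 196 − 112 + 1 = 85 bp.

85 bp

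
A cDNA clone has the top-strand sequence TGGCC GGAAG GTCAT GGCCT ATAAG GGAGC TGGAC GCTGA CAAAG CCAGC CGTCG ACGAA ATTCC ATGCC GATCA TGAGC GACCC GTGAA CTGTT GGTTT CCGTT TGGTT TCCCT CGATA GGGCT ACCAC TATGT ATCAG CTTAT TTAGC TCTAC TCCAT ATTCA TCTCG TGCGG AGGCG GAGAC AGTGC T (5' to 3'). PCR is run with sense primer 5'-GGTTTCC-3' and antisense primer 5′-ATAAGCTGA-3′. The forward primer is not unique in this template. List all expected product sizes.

The forward primer GGTTTCC matches the top strand at positions 96–102, 107–113.
The reverse primer's reverse complement is TCAGCTTAT, matching at positions 137–145.
Each forward site pairs with the reverse site to give a product ending at position 145: sizes 50, 39 bp.

50 bp, 39 bp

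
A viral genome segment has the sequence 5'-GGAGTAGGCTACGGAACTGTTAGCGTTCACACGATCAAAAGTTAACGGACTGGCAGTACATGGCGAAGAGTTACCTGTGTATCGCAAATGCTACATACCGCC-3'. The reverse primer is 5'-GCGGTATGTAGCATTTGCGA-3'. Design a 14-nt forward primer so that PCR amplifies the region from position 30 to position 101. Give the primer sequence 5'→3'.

The reverse primer's reverse complement TCGCAAATGCTACATACCGC matches the template at positions 82–101; the product starts at position 30.
The forward primer is identical to the top strand over positions 30–43: CACGATCAAAAGTT.

5'-CACGATCAAAAGTT-3'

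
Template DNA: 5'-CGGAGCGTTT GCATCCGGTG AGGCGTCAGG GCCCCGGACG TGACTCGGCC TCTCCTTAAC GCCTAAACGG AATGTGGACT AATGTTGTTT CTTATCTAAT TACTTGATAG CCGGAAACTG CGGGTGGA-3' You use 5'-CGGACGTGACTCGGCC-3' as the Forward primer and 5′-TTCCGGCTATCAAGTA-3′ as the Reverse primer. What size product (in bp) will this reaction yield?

Forward primer CGGACGTGACTCGGCC is found on the top strand at positions 35–50.
Taking the reverse complement of TTCCGGCTATCAAGTA gives TACTTGATAGCCGGAA, found at positions 101–116 on the template; the primer anneals here to the top strand with its 3' end pointing upstream.
Product length = (reverse-primer end) − (forward-primer start) + 1 = 116 − 35 + 1 = 82 bp.

82 bp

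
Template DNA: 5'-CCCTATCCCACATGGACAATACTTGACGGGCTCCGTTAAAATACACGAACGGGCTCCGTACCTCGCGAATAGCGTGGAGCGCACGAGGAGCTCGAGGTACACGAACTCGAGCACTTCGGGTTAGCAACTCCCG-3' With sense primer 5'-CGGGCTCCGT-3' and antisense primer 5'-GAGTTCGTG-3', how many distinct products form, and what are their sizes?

Two products: 82 bp, 59 bp

The forward primer CGGGCTCCGT matches the top strand at positions 27–36, 50–59.
The reverse primer's reverse complement is CACGAACTC, matching at positions 100–108.
Each forward site pairs with the reverse site to give a product ending at position 108: sizes 82, 59 bp.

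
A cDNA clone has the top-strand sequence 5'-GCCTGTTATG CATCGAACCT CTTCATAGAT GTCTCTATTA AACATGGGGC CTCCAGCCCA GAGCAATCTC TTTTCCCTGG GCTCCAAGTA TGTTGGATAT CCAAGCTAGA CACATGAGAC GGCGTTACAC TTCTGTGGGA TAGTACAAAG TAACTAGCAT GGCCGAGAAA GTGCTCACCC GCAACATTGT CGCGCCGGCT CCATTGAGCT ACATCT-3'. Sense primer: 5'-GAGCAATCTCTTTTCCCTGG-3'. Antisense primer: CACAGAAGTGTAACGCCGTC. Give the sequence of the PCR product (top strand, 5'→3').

5'-GAGCAATCTCTTTTCCCTGGGCTCCAAGTATGTTGGATATCCAAGCTAGACACATGAGACGGCGTTACACTTCTGTG-3'

The forward primer matches the template at positions 61–80.
Taking the reverse complement of CACAGAAGTGTAACGCCGTC gives GACGGCGTTACACTTCTGTG, found at positions 118–137 on the template; the primer anneals here to the top strand with its 3' end pointing upstream.
The product is the template from position 61 through 137 (77 bp).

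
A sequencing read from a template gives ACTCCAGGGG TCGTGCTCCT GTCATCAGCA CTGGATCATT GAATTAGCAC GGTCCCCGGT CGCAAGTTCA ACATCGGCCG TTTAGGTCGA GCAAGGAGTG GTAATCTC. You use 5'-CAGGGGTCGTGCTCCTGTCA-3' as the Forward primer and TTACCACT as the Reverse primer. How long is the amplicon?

Forward primer CAGGGGTCGTGCTCCTGTCA is found on the top strand at positions 5–24.
Taking the reverse complement of TTACCACT gives AGTGGTAA, found at positions 97–104 on the template; the primer anneals here to the top strand with its 3' end pointing upstream.
The product runs from position 5 to position 104, so its length is 104 − 5 + 1 = 100 bp.

100 bp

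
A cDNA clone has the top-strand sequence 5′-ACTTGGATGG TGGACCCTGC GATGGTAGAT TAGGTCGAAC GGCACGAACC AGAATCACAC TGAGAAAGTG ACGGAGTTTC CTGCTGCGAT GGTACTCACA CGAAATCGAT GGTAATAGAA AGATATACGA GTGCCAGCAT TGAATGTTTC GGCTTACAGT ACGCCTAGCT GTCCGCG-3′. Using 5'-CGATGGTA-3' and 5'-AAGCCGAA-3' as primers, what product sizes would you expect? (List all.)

The forward primer CGATGGTA matches the top strand at positions 20–27, 87–94, 107–114.
The reverse primer's reverse complement is TTCGGCTT, matching at positions 148–155.
Each forward site pairs with the reverse site to give a product ending at position 155: sizes 136, 69, 49 bp.

136 bp, 69 bp, 49 bp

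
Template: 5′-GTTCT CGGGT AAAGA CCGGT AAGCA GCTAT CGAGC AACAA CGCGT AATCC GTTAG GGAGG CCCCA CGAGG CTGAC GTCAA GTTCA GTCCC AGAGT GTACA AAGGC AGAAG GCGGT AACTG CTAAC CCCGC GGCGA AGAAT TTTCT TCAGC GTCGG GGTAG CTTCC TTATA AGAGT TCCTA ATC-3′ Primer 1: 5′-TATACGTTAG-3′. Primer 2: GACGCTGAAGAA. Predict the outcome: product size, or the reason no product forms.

Primer 1 (TATACGTTAG) does not match the top strand, and its reverse complement CTAACGTATA does not match either.
With no annealing site for primer 1, no amplification occurs.

No product — primer 1 has no binding site in the template.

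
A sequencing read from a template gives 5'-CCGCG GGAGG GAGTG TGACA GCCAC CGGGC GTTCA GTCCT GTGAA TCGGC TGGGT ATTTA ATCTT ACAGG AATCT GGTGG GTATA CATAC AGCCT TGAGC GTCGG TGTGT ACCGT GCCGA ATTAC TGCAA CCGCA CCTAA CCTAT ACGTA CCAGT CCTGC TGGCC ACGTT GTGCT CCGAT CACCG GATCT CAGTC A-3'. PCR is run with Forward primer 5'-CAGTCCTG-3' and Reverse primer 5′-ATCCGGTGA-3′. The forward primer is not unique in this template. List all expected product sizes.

The forward primer CAGTCCTG matches the top strand at positions 34–41, 152–159.
The reverse primer's reverse complement is TCACCGGAT, matching at positions 180–188.
Each forward site pairs with the reverse site to give a product ending at position 188: sizes 155, 37 bp.

155 bp, 37 bp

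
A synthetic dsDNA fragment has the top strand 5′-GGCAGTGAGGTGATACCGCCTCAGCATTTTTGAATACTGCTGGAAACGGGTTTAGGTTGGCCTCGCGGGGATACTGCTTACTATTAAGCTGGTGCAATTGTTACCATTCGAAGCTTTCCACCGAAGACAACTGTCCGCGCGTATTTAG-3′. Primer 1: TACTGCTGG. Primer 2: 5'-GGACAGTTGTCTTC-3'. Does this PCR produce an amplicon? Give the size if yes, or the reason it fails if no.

Primer 1 (TACTGCTGG) matches the top strand at positions 35–43; it acts as a forward primer.
Primer 2's reverse complement is GAAGACAACTGTCC, matching the top strand at positions 123–136; it acts as a reverse primer.
The 3' ends face each other across positions 35–136, giving a 102 bp product.

Yes — a 102 bp product.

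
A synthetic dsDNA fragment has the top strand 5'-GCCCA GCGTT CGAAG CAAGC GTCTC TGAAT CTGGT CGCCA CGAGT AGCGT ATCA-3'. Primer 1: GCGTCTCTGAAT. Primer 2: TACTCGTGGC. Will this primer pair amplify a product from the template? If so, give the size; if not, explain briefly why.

Yes — a 28 bp product.

Primer 1 (GCGTCTCTGAAT) matches the top strand at positions 19–30; it acts as a forward primer.
Primer 2's reverse complement is GCCACGAGTA, matching the top strand at positions 37–46; it acts as a reverse primer.
The 3' ends face each other across positions 19–46, giving a 28 bp product.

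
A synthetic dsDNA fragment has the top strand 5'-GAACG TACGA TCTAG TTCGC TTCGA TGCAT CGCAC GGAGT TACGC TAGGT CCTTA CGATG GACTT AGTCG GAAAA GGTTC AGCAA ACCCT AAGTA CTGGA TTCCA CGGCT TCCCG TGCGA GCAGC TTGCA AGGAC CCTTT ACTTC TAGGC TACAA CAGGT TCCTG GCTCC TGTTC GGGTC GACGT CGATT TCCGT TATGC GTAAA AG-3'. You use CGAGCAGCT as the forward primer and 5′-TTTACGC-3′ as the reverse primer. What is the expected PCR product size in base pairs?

Forward primer CGAGCAGCT is found on the top strand at positions 118–126.
Taking the reverse complement of TTTACGC gives GCGTAAA, found at positions 199–205 on the template; the primer anneals here to the top strand with its 3' end pointing upstream.
Amplicon spans positions 118–205: 88 bp.

88 bp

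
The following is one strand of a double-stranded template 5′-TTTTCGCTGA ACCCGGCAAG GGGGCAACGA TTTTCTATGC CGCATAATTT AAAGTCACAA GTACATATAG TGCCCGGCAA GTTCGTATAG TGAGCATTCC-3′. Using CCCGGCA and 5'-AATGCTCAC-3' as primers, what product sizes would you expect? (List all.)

The forward primer CCCGGCA matches the top strand at positions 12–18, 73–79.
The reverse primer's reverse complement is GTGAGCATT, matching at positions 90–98.
Each forward site pairs with the reverse site to give a product ending at position 98: sizes 87, 26 bp.

87 bp, 26 bp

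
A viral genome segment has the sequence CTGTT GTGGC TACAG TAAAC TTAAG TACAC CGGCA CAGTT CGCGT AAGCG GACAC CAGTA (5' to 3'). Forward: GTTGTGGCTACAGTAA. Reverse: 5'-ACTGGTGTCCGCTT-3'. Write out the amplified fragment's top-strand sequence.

The forward primer matches the template at positions 3–18.
Reverse complement of the reverse primer: AAGCGGACACCAGT. This occurs on the top strand at positions 46–59.
The product is the template from position 3 through 59 (57 bp).

5'-GTTGTGGCTACAGTAAACTTAAGTACACCGGCACAGTTCGCGTAAGCGGACACCAGT-3'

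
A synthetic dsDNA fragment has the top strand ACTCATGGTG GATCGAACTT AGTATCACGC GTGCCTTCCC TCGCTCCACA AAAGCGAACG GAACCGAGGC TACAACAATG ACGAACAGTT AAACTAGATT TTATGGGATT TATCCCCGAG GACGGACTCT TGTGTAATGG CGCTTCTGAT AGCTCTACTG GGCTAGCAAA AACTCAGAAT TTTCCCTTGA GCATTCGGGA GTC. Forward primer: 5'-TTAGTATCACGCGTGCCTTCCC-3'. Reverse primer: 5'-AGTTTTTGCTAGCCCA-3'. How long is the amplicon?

156 bp

Scanning the template, TTAGTATCACGCGTGCCTTCCC occurs at positions 19–40; this primer anneals to the bottom strand there with its 3' end pointing downstream.
The reverse primer's reverse complement is TGGGCTAGCAAAAACT, which matches the template at positions 159–174.
The product runs from position 19 to position 174, so its length is 174 − 19 + 1 = 156 bp.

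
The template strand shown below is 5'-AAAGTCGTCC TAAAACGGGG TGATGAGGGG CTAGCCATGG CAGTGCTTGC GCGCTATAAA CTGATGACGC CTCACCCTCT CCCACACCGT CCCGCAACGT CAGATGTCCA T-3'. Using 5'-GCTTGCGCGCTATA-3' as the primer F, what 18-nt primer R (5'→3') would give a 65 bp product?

The forward primer binds at positions 45–58, so a 65 bp product ends at position 45 + 65 − 1 = 109.
The reverse primer anneals to the top strand over positions 92–109, i.e. to CCGCAACGTCAGATGTCC.
Its sequence written 5'→3' is the reverse complement: GGACATCTGACGTTGCGG.

5'-GGACATCTGACGTTGCGG-3'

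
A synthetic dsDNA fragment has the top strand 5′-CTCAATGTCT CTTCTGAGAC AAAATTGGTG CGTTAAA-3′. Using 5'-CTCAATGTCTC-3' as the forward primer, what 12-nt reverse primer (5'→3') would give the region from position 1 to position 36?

The product's 3' end on the top strand is position 36.
The reverse primer anneals to the top strand over positions 25–36, i.e. to TTGGTGCGTTAA.
Its sequence written 5'→3' is the reverse complement: TTAACGCACCAA.

5'-TTAACGCACCAA-3'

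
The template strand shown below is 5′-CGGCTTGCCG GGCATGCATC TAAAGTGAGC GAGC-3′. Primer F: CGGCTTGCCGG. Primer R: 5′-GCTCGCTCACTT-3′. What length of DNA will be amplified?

34 bp

Scanning the template, CGGCTTGCCGG occurs at positions 1–11; this primer anneals to the bottom strand there with its 3' end pointing downstream.
Reverse complement of the reverse primer: AAGTGAGCGAGC. This occurs on the top strand at positions 23–34.
Product length = (reverse-primer end) − (forward-primer start) + 1 = 34 − 1 + 1 = 34 bp.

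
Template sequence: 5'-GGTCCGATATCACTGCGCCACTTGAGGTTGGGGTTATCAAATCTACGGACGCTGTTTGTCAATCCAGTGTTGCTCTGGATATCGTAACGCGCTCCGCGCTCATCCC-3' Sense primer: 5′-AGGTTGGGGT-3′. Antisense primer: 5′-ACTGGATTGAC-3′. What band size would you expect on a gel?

Scanning the template, AGGTTGGGGT occurs at positions 25–34; this primer anneals to the bottom strand there with its 3' end pointing downstream.
The reverse primer's reverse complement is GTCAATCCAGT, which matches the template at positions 58–68.
Product length = (reverse-primer end) − (forward-primer start) + 1 = 68 − 25 + 1 = 44 bp.

44 bp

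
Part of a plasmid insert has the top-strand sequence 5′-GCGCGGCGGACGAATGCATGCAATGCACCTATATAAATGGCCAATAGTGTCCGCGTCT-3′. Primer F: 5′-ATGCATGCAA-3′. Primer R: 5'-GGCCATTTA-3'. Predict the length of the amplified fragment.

Scanning the template, ATGCATGCAA occurs at positions 14–23; this primer anneals to the bottom strand there with its 3' end pointing downstream.
Taking the reverse complement of GGCCATTTA gives TAAATGGCC, found at positions 34–42 on the template; the primer anneals here to the top strand with its 3' end pointing upstream.
The product runs from position 14 to position 42, so its length is 42 − 14 + 1 = 29 bp.

29 bp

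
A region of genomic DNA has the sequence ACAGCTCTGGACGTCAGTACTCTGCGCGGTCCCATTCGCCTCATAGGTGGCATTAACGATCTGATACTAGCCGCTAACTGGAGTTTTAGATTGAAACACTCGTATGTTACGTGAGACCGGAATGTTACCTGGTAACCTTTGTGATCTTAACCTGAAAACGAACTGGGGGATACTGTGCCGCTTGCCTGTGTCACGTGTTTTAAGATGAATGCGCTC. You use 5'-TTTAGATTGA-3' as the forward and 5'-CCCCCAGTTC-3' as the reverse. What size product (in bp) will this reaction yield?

The forward primer matches the template at positions 85–94.
The reverse primer's reverse complement is GAACTGGGGG, which matches the template at positions 160–169.
Product length = (reverse-primer end) − (forward-primer start) + 1 = 169 − 85 + 1 = 85 bp.

85 bp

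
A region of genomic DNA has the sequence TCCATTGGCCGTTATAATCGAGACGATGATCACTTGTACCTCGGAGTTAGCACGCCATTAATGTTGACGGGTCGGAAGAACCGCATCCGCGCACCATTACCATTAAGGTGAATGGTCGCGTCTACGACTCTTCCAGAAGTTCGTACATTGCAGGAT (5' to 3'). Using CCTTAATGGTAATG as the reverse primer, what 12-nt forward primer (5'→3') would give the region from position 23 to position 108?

5'-ACGATGATCACT-3'

The reverse primer's reverse complement CATTACCATTAAGG matches the template at positions 95–108; the product starts at position 23.
The forward primer is identical to the top strand over positions 23–34: ACGATGATCACT.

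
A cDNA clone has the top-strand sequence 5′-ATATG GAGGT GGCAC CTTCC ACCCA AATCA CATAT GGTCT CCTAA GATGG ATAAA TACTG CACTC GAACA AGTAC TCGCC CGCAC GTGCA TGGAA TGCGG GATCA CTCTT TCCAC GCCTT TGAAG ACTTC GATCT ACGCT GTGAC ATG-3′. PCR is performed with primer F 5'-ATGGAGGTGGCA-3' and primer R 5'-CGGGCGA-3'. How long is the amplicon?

The forward primer matches the template at positions 3–14.
Reverse complement of the reverse primer: TCGCCCG. This occurs on the top strand at positions 76–82.
Product length = (reverse-primer end) − (forward-primer start) + 1 = 82 − 3 + 1 = 80 bp.

80 bp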